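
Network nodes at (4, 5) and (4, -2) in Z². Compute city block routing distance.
7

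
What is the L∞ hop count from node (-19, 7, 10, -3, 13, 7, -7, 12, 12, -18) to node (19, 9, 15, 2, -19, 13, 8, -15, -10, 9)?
38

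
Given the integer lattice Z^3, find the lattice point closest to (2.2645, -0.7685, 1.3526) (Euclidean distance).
(2, -1, 1)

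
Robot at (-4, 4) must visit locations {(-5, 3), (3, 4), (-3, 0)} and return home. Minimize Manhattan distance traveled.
24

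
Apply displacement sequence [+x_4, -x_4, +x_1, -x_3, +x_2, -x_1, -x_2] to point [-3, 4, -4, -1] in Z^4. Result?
(-3, 4, -5, -1)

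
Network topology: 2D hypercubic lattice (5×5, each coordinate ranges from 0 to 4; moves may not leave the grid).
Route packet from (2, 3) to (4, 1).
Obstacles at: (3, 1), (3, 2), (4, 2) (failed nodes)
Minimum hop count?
6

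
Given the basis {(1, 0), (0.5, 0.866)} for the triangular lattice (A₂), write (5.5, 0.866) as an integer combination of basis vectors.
5b₁ + b₂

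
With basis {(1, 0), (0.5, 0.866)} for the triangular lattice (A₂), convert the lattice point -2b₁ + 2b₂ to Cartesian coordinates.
(-1, 1.732)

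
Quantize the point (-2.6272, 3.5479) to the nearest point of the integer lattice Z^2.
(-3, 4)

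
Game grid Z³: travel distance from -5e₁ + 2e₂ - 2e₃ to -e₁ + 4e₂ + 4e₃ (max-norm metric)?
6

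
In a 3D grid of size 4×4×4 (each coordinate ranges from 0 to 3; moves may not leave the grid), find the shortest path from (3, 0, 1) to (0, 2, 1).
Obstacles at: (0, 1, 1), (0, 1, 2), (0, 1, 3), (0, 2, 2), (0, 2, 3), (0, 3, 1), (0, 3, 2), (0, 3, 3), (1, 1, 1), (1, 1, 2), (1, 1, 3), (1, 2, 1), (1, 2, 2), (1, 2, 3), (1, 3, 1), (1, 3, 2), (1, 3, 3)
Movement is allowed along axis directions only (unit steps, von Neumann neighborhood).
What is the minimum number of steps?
7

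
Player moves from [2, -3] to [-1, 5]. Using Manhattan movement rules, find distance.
11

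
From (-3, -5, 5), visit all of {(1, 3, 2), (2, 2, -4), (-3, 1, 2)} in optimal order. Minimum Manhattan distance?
23
(one optimal route: (-3, -5, 5) → (-3, 1, 2) → (1, 3, 2) → (2, 2, -4))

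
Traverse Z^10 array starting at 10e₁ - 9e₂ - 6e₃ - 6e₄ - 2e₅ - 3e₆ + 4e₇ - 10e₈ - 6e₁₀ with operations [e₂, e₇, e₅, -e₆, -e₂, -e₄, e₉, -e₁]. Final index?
(9, -9, -6, -7, -1, -4, 5, -10, 1, -6)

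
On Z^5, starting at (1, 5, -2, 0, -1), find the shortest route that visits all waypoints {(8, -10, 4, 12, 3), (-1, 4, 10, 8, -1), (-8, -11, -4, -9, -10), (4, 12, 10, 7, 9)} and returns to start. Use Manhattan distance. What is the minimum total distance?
194
(one optimal route: (1, 5, -2, 0, -1) → (-1, 4, 10, 8, -1) → (4, 12, 10, 7, 9) → (8, -10, 4, 12, 3) → (-8, -11, -4, -9, -10) → (1, 5, -2, 0, -1))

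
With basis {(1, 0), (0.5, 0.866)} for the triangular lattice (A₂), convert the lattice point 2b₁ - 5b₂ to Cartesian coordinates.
(-0.5, -4.33)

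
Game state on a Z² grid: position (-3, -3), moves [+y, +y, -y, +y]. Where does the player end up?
(-3, -1)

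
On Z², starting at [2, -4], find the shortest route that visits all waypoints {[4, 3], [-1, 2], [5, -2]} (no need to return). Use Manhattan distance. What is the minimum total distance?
17
(one optimal route: (2, -4) → (5, -2) → (4, 3) → (-1, 2))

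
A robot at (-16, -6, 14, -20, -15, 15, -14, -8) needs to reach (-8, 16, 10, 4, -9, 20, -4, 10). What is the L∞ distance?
24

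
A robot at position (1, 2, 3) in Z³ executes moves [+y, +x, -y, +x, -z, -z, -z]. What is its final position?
(3, 2, 0)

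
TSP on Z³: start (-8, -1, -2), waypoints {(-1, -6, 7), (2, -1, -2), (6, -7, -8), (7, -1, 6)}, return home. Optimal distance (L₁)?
82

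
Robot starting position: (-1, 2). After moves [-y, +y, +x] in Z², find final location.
(0, 2)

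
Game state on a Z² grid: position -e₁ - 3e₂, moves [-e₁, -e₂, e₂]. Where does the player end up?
(-2, -3)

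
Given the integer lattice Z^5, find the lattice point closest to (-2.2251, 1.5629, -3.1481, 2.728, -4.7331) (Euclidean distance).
(-2, 2, -3, 3, -5)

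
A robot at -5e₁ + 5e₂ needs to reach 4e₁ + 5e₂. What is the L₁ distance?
9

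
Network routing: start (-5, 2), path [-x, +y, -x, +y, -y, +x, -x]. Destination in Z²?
(-7, 3)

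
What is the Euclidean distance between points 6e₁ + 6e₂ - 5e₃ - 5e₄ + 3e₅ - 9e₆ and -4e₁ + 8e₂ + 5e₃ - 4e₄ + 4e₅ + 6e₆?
20.7605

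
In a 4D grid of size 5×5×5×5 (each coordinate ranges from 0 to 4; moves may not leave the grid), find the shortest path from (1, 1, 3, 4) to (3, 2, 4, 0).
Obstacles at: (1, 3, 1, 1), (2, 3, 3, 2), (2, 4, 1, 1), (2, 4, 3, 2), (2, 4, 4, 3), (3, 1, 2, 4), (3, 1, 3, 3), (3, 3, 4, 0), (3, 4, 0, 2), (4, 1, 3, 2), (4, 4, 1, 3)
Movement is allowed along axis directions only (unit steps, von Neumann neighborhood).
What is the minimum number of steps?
8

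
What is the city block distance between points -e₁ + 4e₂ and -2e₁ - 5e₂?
10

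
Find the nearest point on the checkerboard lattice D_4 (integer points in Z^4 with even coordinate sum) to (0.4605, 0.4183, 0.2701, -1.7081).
(0, 0, 0, -2)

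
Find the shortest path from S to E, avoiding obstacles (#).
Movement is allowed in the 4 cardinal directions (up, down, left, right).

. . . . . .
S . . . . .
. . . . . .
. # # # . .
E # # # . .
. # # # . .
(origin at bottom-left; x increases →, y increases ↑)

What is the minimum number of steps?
3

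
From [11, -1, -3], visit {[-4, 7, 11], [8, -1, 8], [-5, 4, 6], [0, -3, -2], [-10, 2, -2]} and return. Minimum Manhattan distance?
90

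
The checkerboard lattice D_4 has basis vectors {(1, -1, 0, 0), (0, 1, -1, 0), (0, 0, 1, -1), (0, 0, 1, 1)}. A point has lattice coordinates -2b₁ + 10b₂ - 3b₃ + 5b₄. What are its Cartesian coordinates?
(-2, 12, -8, 8)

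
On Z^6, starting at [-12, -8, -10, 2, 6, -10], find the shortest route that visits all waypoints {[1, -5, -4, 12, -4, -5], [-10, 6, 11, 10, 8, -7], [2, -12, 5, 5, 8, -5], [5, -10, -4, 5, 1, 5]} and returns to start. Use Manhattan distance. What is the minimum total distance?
202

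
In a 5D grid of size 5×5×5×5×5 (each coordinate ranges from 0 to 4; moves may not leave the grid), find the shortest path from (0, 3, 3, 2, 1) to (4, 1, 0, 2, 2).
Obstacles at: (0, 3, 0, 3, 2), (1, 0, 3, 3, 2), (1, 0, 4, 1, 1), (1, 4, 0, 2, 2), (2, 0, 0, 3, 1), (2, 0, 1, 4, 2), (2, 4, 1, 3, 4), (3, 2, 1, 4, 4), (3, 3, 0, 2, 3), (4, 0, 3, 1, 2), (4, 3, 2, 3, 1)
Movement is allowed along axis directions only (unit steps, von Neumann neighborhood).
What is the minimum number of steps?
10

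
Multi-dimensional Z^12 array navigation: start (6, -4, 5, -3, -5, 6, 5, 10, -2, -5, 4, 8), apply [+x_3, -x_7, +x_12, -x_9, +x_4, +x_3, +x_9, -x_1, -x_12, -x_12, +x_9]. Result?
(5, -4, 7, -2, -5, 6, 4, 10, -1, -5, 4, 7)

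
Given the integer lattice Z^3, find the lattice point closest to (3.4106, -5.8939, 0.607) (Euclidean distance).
(3, -6, 1)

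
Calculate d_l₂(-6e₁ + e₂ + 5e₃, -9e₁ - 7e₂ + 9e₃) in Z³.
9.43398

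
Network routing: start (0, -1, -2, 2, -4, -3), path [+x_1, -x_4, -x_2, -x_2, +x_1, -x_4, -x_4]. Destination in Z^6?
(2, -3, -2, -1, -4, -3)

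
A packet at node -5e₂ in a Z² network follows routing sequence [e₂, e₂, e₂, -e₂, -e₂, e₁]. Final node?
(1, -4)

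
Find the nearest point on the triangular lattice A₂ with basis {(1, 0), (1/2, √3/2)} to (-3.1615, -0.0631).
(-3, 0)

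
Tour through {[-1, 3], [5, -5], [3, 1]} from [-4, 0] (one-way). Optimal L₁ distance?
20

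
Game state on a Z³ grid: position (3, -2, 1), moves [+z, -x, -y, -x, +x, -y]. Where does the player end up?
(2, -4, 2)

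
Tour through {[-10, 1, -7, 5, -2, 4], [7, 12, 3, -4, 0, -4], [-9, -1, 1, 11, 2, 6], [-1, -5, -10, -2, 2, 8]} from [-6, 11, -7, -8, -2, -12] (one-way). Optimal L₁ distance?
148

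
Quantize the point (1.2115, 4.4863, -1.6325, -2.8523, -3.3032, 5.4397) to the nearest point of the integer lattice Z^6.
(1, 4, -2, -3, -3, 5)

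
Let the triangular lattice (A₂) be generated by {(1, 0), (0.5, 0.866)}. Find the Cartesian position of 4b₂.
(2, 3.464)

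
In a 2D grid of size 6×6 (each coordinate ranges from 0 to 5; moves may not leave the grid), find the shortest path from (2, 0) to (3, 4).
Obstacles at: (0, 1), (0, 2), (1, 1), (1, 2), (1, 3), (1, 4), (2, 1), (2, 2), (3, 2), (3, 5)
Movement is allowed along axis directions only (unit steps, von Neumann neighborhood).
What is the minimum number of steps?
7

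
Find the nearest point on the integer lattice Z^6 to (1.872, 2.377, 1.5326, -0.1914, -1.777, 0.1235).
(2, 2, 2, 0, -2, 0)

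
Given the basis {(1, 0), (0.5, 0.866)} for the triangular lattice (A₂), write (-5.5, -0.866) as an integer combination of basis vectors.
-5b₁ - b₂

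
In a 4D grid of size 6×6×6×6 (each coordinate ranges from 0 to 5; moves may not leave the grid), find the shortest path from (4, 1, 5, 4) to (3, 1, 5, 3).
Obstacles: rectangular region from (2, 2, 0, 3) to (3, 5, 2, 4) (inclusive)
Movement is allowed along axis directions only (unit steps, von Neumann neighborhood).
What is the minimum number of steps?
2
(one shortest path: (4, 1, 5, 4) → (3, 1, 5, 4) → (3, 1, 5, 3))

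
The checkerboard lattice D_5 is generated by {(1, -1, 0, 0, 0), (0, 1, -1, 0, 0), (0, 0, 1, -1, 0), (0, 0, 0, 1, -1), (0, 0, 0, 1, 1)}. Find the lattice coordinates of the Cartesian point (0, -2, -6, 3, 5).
-2b₂ - 8b₃ - 5b₄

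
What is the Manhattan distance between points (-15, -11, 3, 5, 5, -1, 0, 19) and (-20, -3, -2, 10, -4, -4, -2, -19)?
75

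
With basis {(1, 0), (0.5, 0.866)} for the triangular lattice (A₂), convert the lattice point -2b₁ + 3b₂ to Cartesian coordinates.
(-0.5, 2.598)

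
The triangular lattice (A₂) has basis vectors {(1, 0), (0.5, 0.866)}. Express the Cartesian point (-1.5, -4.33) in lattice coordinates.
b₁ - 5b₂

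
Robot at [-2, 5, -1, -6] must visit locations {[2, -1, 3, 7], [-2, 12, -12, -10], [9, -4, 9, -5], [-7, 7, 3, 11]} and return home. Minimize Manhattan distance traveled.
148
(one optimal route: (-2, 5, -1, -6) → (-2, 12, -12, -10) → (-7, 7, 3, 11) → (2, -1, 3, 7) → (9, -4, 9, -5) → (-2, 5, -1, -6))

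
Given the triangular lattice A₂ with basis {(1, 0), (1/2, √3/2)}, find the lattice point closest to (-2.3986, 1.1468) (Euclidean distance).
(-2.5, 0.866)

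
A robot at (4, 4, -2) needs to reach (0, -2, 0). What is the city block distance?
12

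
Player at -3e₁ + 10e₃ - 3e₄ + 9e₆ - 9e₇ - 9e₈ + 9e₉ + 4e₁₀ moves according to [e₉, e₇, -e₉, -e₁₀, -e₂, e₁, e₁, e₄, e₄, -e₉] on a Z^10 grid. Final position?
(-1, -1, 10, -1, 0, 9, -8, -9, 8, 3)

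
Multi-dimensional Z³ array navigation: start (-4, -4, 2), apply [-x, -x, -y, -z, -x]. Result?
(-7, -5, 1)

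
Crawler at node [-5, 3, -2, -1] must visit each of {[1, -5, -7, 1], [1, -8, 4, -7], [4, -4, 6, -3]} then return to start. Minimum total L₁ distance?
82
(one optimal route: (-5, 3, -2, -1) → (1, -5, -7, 1) → (1, -8, 4, -7) → (4, -4, 6, -3) → (-5, 3, -2, -1))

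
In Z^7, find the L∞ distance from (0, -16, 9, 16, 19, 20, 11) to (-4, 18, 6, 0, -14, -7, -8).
34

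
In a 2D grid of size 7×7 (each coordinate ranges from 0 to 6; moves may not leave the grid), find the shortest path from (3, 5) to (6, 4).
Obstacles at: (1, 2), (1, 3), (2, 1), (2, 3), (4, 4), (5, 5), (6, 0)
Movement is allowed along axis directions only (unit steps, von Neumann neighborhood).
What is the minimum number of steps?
6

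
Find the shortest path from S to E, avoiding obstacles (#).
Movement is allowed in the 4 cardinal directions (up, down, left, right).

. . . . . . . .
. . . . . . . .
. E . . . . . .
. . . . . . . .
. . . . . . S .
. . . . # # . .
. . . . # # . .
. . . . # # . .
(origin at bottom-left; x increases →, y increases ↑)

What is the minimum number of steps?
7
(one shortest path: (6, 3) → (5, 3) → (4, 3) → (3, 3) → (2, 3) → (1, 3) → (1, 4) → (1, 5))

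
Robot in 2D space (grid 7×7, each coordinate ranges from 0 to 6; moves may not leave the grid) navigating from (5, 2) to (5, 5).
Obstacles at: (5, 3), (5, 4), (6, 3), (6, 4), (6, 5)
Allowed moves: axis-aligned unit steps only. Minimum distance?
5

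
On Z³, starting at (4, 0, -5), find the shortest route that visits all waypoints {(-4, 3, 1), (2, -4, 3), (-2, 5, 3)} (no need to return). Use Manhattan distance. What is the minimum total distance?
33
(one optimal route: (4, 0, -5) → (2, -4, 3) → (-2, 5, 3) → (-4, 3, 1))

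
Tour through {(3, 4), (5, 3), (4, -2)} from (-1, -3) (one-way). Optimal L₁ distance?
15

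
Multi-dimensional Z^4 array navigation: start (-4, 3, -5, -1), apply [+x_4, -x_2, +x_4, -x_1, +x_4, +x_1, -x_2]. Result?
(-4, 1, -5, 2)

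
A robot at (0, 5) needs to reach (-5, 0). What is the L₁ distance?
10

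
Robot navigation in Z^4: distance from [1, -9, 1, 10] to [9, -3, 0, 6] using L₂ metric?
10.8167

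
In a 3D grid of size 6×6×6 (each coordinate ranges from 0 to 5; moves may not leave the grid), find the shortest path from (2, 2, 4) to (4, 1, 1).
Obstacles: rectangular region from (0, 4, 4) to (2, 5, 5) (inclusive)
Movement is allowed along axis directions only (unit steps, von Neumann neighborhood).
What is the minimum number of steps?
6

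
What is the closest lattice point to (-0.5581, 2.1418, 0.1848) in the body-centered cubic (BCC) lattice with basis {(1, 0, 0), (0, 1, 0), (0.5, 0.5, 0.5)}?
(-0.5, 2.5, 0.5)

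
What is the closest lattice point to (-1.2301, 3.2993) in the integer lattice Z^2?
(-1, 3)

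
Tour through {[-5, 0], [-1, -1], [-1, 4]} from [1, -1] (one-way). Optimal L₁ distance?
15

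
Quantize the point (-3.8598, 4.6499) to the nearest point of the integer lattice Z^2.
(-4, 5)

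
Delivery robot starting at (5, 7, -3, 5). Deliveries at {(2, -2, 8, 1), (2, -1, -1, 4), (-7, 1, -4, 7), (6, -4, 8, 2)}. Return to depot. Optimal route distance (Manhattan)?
84
(one optimal route: (5, 7, -3, 5) → (-7, 1, -4, 7) → (2, -1, -1, 4) → (2, -2, 8, 1) → (6, -4, 8, 2) → (5, 7, -3, 5))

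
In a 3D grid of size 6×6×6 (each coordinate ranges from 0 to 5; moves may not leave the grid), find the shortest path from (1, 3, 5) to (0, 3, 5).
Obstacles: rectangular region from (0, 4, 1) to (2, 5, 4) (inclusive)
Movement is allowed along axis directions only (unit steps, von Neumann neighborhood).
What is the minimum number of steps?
1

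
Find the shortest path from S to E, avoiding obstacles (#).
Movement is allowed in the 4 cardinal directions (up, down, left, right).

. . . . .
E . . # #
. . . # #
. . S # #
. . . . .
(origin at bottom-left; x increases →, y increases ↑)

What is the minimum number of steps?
4
(one shortest path: (2, 1) → (1, 1) → (0, 1) → (0, 2) → (0, 3))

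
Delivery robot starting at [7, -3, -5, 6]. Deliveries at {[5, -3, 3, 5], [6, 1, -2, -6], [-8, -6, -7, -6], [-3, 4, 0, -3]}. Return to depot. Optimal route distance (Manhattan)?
106
(one optimal route: (7, -3, -5, 6) → (5, -3, 3, 5) → (6, 1, -2, -6) → (-3, 4, 0, -3) → (-8, -6, -7, -6) → (7, -3, -5, 6))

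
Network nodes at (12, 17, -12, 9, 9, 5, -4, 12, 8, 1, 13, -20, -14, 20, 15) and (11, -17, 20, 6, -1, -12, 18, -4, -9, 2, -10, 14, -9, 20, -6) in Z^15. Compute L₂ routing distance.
75.8947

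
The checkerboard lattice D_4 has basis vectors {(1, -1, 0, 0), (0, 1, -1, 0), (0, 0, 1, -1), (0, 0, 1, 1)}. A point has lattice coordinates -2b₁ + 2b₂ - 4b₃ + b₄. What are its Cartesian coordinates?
(-2, 4, -5, 5)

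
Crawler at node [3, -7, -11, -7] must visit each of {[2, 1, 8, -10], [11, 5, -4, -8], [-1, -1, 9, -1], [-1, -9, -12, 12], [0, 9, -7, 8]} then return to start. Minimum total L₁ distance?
160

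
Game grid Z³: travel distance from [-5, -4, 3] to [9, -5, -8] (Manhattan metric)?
26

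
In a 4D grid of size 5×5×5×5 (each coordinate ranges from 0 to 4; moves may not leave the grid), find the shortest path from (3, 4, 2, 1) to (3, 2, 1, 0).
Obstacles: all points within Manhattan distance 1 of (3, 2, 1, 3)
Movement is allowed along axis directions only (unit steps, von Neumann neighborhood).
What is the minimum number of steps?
4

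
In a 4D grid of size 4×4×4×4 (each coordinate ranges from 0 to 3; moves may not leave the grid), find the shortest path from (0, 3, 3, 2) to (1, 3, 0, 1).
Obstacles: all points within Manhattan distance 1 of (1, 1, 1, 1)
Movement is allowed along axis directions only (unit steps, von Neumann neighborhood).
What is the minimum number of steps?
5
(one shortest path: (0, 3, 3, 2) → (1, 3, 3, 2) → (1, 3, 2, 2) → (1, 3, 1, 2) → (1, 3, 0, 2) → (1, 3, 0, 1))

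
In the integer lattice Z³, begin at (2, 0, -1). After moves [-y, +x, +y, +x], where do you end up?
(4, 0, -1)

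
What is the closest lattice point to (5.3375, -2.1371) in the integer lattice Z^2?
(5, -2)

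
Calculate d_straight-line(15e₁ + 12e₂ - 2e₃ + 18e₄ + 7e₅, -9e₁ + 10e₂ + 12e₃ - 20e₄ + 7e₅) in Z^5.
47.1169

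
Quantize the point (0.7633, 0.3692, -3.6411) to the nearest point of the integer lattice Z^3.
(1, 0, -4)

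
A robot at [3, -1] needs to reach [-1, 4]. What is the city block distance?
9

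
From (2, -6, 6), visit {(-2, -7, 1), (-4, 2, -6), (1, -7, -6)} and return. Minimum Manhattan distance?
56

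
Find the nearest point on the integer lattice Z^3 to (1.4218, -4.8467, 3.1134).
(1, -5, 3)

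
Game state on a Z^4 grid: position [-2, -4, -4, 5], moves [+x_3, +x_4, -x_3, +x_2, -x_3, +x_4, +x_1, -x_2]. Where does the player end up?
(-1, -4, -5, 7)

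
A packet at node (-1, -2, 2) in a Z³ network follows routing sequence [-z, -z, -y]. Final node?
(-1, -3, 0)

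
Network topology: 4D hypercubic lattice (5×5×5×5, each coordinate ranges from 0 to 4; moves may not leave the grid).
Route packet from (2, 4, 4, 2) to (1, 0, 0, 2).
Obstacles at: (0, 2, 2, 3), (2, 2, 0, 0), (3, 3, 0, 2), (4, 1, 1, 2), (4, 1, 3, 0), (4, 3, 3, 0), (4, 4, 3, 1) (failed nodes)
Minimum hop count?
9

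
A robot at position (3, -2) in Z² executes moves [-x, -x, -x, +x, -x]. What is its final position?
(0, -2)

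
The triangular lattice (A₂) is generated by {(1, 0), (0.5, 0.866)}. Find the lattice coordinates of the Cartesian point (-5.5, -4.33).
-3b₁ - 5b₂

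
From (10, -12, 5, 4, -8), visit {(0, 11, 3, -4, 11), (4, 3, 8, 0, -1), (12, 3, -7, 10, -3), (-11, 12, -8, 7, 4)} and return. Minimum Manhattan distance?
192
(one optimal route: (10, -12, 5, 4, -8) → (4, 3, 8, 0, -1) → (0, 11, 3, -4, 11) → (-11, 12, -8, 7, 4) → (12, 3, -7, 10, -3) → (10, -12, 5, 4, -8))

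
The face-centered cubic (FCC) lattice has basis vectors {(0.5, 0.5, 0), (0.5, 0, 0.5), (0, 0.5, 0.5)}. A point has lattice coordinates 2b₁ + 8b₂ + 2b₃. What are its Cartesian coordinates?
(5, 2, 5)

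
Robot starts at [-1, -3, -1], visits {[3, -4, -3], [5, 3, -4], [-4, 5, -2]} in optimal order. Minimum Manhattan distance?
30
(one optimal route: (-1, -3, -1) → (3, -4, -3) → (5, 3, -4) → (-4, 5, -2))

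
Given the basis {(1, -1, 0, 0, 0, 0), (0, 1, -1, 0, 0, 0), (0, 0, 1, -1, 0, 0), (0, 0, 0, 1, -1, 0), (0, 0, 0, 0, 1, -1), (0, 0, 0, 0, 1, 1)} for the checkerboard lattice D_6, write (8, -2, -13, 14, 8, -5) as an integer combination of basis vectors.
8b₁ + 6b₂ - 7b₃ + 7b₄ + 10b₅ + 5b₆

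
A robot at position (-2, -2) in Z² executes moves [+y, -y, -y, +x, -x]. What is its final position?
(-2, -3)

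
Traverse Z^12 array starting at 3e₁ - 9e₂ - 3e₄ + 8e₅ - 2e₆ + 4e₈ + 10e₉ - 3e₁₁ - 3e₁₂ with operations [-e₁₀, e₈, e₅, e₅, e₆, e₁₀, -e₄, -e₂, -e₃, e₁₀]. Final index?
(3, -10, -1, -4, 10, -1, 0, 5, 10, 1, -3, -3)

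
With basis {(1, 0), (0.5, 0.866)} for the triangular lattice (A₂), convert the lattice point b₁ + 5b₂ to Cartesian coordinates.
(3.5, 4.33)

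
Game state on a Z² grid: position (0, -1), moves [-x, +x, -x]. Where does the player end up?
(-1, -1)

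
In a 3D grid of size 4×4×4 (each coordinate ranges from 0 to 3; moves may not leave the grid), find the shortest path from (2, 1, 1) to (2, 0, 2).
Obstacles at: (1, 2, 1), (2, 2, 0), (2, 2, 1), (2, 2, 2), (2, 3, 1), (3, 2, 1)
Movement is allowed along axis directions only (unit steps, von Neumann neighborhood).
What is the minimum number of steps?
2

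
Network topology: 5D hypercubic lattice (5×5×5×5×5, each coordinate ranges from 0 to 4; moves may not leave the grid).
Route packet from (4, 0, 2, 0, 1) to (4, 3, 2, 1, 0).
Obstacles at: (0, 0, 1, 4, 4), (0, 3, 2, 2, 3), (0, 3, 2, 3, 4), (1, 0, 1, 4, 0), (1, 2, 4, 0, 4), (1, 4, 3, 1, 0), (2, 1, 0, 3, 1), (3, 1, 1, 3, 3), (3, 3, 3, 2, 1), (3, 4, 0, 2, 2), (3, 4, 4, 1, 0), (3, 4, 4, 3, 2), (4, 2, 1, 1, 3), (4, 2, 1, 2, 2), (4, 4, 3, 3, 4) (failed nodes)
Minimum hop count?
5
(one shortest path: (4, 0, 2, 0, 1) → (4, 1, 2, 0, 1) → (4, 2, 2, 0, 1) → (4, 3, 2, 0, 1) → (4, 3, 2, 1, 1) → (4, 3, 2, 1, 0))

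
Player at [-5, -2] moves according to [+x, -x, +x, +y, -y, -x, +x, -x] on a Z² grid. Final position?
(-5, -2)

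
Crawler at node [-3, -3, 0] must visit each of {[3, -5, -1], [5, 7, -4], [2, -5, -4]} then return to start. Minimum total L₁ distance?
50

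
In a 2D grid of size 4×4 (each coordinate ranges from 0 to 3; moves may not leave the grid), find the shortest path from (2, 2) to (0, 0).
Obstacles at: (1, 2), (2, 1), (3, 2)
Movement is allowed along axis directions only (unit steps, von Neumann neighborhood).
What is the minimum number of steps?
6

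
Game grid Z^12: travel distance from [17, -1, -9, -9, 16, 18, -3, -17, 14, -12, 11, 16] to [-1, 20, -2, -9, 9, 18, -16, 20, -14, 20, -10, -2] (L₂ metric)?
70.5266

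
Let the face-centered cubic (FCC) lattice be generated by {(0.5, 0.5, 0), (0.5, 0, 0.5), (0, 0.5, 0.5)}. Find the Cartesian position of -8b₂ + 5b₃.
(-4, 2.5, -1.5)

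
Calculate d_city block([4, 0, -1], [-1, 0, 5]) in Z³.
11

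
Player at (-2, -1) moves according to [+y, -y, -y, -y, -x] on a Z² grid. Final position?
(-3, -3)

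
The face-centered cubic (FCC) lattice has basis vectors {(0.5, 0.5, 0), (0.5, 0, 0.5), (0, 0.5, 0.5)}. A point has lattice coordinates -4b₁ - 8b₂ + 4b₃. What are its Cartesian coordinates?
(-6, 0, -2)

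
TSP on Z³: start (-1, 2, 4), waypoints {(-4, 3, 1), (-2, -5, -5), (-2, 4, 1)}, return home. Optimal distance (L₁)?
42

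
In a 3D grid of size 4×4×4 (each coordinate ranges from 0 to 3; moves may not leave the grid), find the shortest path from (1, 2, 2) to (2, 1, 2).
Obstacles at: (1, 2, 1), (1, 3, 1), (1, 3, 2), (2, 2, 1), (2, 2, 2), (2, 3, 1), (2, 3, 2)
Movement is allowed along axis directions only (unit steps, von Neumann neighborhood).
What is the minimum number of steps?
2
(one shortest path: (1, 2, 2) → (1, 1, 2) → (2, 1, 2))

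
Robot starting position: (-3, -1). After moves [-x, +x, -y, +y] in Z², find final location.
(-3, -1)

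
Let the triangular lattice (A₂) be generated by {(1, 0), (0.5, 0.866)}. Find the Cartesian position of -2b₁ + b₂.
(-1.5, 0.866)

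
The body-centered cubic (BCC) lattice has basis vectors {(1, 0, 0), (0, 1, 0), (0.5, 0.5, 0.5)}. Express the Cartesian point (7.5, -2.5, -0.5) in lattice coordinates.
8b₁ - 2b₂ - b₃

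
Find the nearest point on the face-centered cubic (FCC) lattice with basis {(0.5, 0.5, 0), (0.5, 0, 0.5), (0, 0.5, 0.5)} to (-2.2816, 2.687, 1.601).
(-2, 2.5, 1.5)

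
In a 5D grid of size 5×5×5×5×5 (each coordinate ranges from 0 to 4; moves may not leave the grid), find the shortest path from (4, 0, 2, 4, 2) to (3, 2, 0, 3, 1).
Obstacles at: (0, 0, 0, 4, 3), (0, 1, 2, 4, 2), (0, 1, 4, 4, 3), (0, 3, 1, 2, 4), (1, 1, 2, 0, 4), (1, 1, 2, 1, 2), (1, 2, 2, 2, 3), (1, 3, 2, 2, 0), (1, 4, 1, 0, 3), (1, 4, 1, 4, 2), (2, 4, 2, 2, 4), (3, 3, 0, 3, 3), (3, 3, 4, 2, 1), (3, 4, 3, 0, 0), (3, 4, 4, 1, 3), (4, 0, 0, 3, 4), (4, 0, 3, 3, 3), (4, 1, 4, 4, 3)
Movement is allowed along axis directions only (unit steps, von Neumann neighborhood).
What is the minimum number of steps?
7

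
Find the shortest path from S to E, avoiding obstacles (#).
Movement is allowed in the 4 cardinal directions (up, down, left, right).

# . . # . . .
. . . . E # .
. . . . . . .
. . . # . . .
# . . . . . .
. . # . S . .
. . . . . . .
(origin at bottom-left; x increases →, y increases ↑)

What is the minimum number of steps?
4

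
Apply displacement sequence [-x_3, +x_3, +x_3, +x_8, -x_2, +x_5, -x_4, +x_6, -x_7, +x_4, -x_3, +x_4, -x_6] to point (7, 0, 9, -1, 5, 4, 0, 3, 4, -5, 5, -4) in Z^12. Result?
(7, -1, 9, 0, 6, 4, -1, 4, 4, -5, 5, -4)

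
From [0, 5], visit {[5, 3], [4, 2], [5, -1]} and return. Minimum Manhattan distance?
22
(one optimal route: (0, 5) → (5, 3) → (5, -1) → (4, 2) → (0, 5))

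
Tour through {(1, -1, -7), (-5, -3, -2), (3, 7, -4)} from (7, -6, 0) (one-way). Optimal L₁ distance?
43
(one optimal route: (7, -6, 0) → (-5, -3, -2) → (1, -1, -7) → (3, 7, -4))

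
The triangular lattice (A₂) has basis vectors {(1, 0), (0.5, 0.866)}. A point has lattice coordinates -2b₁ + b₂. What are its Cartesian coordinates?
(-1.5, 0.866)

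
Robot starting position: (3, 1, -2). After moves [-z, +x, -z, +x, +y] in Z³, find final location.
(5, 2, -4)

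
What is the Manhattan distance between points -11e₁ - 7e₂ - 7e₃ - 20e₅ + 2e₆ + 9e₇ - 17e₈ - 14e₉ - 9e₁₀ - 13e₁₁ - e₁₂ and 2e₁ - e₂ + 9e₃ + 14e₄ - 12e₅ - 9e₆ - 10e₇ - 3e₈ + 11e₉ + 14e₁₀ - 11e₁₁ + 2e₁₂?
154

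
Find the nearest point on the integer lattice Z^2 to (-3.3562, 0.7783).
(-3, 1)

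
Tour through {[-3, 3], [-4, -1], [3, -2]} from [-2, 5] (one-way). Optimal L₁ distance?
16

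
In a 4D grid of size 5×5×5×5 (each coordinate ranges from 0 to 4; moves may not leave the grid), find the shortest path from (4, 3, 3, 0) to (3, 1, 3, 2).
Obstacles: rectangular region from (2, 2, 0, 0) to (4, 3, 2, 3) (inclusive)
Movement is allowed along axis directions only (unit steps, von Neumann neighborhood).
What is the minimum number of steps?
5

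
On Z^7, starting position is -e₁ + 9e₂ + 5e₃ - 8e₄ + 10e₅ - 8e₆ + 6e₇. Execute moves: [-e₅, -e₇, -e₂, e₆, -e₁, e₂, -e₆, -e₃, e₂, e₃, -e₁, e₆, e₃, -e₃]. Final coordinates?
(-3, 10, 5, -8, 9, -7, 5)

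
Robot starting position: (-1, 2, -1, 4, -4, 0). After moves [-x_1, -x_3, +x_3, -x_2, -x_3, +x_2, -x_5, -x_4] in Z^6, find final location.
(-2, 2, -2, 3, -5, 0)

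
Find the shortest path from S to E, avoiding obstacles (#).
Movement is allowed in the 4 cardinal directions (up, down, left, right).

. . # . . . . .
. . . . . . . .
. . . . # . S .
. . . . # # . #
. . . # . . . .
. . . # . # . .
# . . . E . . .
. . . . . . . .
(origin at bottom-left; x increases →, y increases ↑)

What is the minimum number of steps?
6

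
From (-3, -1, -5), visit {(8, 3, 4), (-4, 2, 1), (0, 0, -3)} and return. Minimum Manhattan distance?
50
(one optimal route: (-3, -1, -5) → (-4, 2, 1) → (8, 3, 4) → (0, 0, -3) → (-3, -1, -5))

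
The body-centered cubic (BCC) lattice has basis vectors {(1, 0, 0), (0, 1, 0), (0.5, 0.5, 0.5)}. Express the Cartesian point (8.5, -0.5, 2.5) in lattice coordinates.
6b₁ - 3b₂ + 5b₃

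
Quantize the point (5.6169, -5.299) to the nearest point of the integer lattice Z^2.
(6, -5)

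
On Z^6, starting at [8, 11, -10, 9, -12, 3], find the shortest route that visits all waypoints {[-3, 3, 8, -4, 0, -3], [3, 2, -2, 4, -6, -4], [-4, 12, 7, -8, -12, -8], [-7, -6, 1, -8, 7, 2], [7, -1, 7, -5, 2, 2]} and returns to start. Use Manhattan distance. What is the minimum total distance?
238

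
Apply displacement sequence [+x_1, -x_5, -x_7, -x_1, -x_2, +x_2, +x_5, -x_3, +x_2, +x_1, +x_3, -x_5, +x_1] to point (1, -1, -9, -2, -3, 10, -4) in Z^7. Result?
(3, 0, -9, -2, -4, 10, -5)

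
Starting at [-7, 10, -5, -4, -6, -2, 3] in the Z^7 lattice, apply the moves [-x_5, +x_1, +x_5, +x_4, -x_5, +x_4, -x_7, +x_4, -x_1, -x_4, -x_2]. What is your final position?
(-7, 9, -5, -2, -7, -2, 2)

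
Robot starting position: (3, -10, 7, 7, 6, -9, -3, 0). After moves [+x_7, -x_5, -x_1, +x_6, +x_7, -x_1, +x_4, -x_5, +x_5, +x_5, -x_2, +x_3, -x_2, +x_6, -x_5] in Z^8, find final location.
(1, -12, 8, 8, 5, -7, -1, 0)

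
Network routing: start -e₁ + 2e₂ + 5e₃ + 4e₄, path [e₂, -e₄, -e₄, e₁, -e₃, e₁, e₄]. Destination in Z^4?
(1, 3, 4, 3)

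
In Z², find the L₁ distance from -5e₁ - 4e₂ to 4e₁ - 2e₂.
11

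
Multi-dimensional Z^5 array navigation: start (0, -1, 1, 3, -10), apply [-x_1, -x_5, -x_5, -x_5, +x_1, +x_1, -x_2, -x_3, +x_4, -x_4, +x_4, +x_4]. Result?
(1, -2, 0, 5, -13)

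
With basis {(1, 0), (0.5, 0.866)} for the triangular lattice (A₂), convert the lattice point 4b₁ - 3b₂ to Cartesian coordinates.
(2.5, -2.598)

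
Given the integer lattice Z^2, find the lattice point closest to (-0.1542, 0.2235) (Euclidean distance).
(0, 0)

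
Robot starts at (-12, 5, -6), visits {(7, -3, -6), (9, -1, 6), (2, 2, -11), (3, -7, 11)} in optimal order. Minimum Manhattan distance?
70
(one optimal route: (-12, 5, -6) → (2, 2, -11) → (7, -3, -6) → (9, -1, 6) → (3, -7, 11))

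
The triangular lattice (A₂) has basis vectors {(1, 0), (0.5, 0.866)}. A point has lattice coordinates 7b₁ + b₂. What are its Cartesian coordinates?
(7.5, 0.866)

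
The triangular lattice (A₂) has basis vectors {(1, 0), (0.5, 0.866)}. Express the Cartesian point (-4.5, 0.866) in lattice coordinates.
-5b₁ + b₂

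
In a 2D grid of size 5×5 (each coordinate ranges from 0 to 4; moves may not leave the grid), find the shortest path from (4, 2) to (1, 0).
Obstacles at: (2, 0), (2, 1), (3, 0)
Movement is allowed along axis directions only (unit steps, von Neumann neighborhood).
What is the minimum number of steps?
5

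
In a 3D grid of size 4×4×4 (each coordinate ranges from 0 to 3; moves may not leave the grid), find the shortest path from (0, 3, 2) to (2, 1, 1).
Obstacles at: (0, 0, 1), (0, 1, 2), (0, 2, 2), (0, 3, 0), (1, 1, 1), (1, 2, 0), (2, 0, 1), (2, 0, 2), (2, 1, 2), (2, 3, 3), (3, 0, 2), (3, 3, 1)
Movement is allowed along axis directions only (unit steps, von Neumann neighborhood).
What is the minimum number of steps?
5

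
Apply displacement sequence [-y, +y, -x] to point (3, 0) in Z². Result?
(2, 0)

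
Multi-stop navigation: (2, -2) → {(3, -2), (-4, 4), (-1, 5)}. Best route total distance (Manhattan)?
16
(one optimal route: (2, -2) → (3, -2) → (-1, 5) → (-4, 4))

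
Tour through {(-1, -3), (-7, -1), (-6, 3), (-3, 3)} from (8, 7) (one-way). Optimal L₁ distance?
31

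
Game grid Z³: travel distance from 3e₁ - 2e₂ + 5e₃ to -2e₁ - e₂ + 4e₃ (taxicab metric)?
7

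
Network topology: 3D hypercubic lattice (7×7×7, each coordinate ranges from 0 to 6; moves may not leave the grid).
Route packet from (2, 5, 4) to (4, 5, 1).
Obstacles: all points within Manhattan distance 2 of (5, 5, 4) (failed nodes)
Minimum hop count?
5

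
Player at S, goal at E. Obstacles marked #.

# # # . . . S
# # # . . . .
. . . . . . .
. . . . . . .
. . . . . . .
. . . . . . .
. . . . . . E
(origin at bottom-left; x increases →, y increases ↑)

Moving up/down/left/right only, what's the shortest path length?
6
(one shortest path: (6, 6) → (6, 5) → (6, 4) → (6, 3) → (6, 2) → (6, 1) → (6, 0))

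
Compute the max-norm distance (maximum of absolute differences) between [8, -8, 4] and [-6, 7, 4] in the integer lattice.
15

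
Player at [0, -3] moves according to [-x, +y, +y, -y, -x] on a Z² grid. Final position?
(-2, -2)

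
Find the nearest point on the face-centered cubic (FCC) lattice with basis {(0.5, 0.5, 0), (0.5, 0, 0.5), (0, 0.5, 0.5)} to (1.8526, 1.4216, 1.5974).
(2, 1.5, 1.5)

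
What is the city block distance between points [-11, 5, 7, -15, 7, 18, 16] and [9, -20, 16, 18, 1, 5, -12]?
134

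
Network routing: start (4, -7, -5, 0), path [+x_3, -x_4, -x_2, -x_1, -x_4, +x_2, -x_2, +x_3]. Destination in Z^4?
(3, -8, -3, -2)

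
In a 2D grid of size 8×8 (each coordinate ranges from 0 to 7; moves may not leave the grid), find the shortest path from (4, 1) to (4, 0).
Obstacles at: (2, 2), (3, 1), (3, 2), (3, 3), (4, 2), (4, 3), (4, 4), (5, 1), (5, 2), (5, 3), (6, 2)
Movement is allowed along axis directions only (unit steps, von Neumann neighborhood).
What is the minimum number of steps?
1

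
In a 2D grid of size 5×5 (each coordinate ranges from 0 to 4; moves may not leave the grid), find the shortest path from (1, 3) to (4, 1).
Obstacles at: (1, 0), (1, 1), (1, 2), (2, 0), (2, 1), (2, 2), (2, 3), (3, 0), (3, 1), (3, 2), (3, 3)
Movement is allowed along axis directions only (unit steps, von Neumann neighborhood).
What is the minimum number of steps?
7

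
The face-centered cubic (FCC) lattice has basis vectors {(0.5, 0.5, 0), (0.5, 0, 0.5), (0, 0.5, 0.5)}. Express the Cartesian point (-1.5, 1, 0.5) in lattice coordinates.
-b₁ - 2b₂ + 3b₃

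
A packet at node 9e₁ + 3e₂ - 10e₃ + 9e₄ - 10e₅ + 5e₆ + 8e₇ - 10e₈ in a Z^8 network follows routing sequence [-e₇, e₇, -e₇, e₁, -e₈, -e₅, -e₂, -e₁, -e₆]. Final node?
(9, 2, -10, 9, -11, 4, 7, -11)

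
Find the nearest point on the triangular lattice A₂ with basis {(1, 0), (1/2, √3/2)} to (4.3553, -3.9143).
(4.5, -4.33)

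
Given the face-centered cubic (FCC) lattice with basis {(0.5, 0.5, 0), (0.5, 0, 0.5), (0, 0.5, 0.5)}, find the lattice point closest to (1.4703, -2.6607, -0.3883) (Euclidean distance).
(1.5, -3, -0.5)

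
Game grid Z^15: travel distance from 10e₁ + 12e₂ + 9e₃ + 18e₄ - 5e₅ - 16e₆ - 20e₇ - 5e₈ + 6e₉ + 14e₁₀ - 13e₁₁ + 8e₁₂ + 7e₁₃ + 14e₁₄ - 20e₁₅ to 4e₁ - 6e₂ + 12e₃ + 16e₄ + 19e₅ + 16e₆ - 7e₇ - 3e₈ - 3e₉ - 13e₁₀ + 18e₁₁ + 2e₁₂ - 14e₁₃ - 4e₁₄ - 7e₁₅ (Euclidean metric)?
69.9071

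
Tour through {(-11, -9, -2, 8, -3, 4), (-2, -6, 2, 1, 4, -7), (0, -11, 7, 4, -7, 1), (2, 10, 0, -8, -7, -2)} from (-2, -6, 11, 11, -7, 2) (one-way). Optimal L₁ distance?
140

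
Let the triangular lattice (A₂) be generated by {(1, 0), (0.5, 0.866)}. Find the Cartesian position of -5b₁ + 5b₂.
(-2.5, 4.33)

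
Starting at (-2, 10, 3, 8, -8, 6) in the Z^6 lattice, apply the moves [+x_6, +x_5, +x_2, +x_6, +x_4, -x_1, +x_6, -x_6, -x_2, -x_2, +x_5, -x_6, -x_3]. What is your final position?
(-3, 9, 2, 9, -6, 7)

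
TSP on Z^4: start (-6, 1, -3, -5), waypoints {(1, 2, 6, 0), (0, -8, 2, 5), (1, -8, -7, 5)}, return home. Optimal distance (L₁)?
82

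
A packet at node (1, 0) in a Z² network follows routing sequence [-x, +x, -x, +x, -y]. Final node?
(1, -1)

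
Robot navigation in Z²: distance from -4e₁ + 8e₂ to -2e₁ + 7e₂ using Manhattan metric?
3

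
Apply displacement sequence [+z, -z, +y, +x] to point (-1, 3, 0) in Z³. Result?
(0, 4, 0)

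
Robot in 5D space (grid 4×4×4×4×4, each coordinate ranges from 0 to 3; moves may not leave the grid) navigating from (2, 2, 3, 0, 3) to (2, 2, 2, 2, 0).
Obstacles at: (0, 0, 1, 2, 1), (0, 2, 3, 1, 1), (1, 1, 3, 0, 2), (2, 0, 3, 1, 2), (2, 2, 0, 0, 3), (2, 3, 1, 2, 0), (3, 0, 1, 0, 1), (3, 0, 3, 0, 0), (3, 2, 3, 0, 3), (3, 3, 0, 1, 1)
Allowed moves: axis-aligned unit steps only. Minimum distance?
6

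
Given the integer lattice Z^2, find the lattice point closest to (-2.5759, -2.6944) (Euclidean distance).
(-3, -3)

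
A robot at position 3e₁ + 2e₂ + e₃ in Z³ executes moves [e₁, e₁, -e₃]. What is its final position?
(5, 2, 0)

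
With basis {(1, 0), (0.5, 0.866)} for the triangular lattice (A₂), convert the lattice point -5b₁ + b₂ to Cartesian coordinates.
(-4.5, 0.866)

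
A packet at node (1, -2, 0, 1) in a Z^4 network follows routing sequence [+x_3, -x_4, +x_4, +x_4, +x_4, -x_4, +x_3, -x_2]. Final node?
(1, -3, 2, 2)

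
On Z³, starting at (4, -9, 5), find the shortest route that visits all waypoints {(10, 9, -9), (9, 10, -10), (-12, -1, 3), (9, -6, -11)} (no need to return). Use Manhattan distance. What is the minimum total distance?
86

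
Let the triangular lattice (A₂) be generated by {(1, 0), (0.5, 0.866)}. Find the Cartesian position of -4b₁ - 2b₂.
(-5, -1.732)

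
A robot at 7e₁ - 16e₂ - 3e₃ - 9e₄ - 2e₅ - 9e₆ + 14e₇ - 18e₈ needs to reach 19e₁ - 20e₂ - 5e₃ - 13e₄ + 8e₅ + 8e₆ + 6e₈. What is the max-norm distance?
24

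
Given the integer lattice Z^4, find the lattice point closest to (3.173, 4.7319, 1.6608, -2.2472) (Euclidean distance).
(3, 5, 2, -2)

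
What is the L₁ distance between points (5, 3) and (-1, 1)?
8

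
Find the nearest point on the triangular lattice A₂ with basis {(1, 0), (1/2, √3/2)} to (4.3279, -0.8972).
(4.5, -0.866)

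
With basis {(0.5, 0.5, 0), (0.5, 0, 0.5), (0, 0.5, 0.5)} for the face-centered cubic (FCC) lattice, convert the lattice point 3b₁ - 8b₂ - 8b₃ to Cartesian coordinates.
(-2.5, -2.5, -8)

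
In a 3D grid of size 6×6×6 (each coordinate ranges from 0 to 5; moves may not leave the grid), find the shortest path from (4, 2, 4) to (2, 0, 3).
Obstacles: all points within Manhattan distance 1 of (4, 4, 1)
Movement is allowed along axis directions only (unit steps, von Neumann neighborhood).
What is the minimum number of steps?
5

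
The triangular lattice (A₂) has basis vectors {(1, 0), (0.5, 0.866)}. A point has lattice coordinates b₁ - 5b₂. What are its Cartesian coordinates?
(-1.5, -4.33)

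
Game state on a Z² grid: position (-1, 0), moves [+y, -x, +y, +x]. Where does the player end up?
(-1, 2)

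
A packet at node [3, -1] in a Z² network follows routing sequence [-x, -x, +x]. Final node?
(2, -1)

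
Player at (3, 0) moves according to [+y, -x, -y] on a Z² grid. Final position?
(2, 0)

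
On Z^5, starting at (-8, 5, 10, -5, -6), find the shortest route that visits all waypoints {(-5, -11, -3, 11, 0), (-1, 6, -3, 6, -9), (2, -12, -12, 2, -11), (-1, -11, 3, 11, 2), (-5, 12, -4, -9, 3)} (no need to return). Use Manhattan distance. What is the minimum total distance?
160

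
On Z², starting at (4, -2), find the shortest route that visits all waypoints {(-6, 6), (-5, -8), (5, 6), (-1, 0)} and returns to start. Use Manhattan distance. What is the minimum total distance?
54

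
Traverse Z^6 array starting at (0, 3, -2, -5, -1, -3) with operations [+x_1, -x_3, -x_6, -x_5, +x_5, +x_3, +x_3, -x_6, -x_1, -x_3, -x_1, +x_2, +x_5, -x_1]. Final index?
(-2, 4, -2, -5, 0, -5)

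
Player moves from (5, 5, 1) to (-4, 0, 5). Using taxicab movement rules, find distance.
18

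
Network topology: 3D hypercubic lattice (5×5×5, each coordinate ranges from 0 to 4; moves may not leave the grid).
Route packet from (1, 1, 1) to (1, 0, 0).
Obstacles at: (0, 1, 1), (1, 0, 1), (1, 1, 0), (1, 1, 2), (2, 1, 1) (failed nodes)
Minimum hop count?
6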